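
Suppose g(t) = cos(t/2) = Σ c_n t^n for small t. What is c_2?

Compute the successive derivatives at the expansion point and divide by k!.
g(0) = 1
g′(0) = 0
g′′(0) = -1/4

-1/8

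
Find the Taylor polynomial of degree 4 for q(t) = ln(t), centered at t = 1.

q(1) = 0
q′(1) = 1
q′′(1) = -1
q′′′(1) = 2
q^(4)(1) = -6
The Taylor polynomial is Σ q^(k)(1)/k! · (t - 1)^k.

-(t - 1)^4/4 + (t - 1)^3/3 - (t - 1)^2/2 + (t - 1)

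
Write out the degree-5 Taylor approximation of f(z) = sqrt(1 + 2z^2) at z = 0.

f(0) = 1
f′(0) = 0
f′′(0) = 2
f′′′(0) = 0
f^(4)(0) = -12
f^(5)(0) = 0
Dividing each by k! gives the coefficients c_0, ..., c_5.

-z^4/2 + z^2 + 1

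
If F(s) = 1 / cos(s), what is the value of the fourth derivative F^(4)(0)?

Invert the denominator's series and multiply.
From the series, [s^4] F = 5/24; multiply by 4! = 24 to get 5.

5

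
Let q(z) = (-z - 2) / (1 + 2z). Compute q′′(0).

-12

Shift and add copies of the series according to the polynomial's terms.
The coefficient of z^2 in the expansion is -6, so q′′(0) = 2! * (-6) = -12.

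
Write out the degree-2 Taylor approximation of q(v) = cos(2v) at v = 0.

[v^0] = 1;  [v^1] = 0;  [v^2] = -2.

1 - 2*v^2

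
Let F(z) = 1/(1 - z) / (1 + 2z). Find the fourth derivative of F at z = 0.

264

Write out both Maclaurin series and multiply, keeping only the needed powers.
The coefficient of z^4 in the expansion is 11, so F^(4)(0) = 4! * (11) = 264.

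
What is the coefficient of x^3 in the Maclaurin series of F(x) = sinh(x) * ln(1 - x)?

Multiply the two series term by term and collect like powers.
F(0) = 0
F′(0) = 0
F′′(0) = -2
F′′′(0) = -3

-1/2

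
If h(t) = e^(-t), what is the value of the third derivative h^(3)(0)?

-1

The coefficient of t^3 in the expansion is -1/6, so h′′′(0) = 3! * (-1/6) = -1.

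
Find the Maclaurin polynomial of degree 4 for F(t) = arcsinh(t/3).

[t^0] = 0;  [t^1] = 1/3;  [t^2] = 0;  [t^3] = -1/162;  [t^4] = 0.

-t^3/162 + t/3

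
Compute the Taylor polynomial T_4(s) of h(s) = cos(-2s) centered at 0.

Use the known series and substitute for the argument.

2*s^4/3 - 2*s^2 + 1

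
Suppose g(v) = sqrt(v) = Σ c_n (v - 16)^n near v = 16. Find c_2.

g(16) = 4
g′(16) = 1/8
g′′(16) = -1/256
So c_2 = g′′(16)/2! = -1/512.

-1/512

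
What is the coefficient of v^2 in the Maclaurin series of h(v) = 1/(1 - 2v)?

c_2 = h′′(0)/2! = 4.

4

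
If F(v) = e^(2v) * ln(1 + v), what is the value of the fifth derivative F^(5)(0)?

Multiply the two series term by term and collect like powers.
From the series, [v^5] F = 11/30; multiply by 5! = 120 to get 44.

44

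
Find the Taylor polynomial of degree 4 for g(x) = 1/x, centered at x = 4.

(x - 4)^4/1024 - (x - 4)^3/256 + (x - 4)^2/64 - (x - 4)/16 + 1/4

Apply the Taylor formula c_k = f^(k)(a)/k!.
g(4) = 1/4
g′(4) = -1/16
g′′(4) = 1/32
g′′′(4) = -3/128
g^(4)(4) = 3/128
Then c_k = g^(k)(4)/k! gives each Taylor coefficient.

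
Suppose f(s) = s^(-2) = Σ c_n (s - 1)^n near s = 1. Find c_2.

3

Apply the Taylor formula c_k = f^(k)(a)/k!.
f(1) = 1
f′(1) = -2
f′′(1) = 6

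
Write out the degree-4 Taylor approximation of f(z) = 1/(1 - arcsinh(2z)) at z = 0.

Plug the Maclaurin series of the inner function into that of the outer and collect terms.
[z^0] = 1;  [z^1] = 2;  [z^2] = 4;  [z^3] = 20/3;  [z^4] = 32/3.

32*z^4/3 + 20*z^3/3 + 4*z^2 + 2*z + 1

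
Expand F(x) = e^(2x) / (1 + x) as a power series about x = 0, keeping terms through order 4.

x^4/3 + x^3/3 + x^2 + x + 1

Take the Cauchy product of the two expansions.
F(0) = 1
F′(0) = 1
F′′(0) = 2
F′′′(0) = 2
F^(4)(0) = 8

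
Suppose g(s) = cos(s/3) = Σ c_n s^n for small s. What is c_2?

-1/18

g(0) = 1
g′(0) = 0
g′′(0) = -1/9
So c_2 = g′′(0)/2! = -1/18.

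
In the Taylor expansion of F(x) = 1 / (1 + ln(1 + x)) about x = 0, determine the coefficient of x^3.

-7/3

Expand as Σ (-1)^k u^k with u equal to the inner function's series.
[x^0] = 1;  [x^1] = -1;  [x^2] = 3/2;  [x^3] = -7/3.
So c_3 = F′′′(0)/3! = -7/3.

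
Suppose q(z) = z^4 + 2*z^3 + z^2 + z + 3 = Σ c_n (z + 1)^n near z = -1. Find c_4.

q(-1) = 2
q′(-1) = 1
q′′(-1) = 2
q′′′(-1) = -12
q^(4)(-1) = 24

1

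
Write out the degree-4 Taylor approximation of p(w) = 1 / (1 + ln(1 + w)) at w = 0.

Use the geometric series for the reciprocal, then substitute.
p(0) = 1
p′(0) = -1
p′′(0) = 3
p′′′(0) = -14
p^(4)(0) = 88
Then c_k = p^(k)(0)/k! gives each Taylor coefficient.

11*w^4/3 - 7*w^3/3 + 3*w^2/2 - w + 1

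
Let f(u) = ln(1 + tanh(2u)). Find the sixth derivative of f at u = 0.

Compose series: expand the inner function first, then feed it into the outer expansion.
The coefficient of u^6 in the expansion is -64/45, so f^(6)(0) = 6! * (-64/45) = -1024.

-1024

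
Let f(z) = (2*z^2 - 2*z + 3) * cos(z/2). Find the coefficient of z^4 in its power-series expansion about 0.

Shift and add copies of the series according to the polynomial's terms.
f(0) = 3
f′(0) = -2
f′′(0) = 13/4
f′′′(0) = 3/2
f^(4)(0) = -93/16
Then c_k = f^(k)(0)/k! gives each Taylor coefficient.

-31/128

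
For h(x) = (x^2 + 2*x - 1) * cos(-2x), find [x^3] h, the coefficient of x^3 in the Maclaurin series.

Distribute the polynomial across the series and collect like powers.
[x^0] = -1;  [x^1] = 2;  [x^2] = 3;  [x^3] = -4.

-4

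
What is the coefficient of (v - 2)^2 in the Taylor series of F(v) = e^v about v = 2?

e^(2)/2

[(v - 2)^0] = e^(2);  [(v - 2)^1] = e^(2);  [(v - 2)^2] = e^(2)/2.
So c_2 = F′′(2)/2! = e^(2)/2.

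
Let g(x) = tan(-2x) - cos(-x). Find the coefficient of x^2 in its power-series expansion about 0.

Combine the two series term by term.

1/2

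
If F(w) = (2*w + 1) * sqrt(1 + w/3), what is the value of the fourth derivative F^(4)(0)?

43/432

Shift and add copies of the series according to the polynomial's terms.
The coefficient of w^4 in the expansion is 43/10368, so F^(4)(0) = 4! * (43/10368) = 43/432.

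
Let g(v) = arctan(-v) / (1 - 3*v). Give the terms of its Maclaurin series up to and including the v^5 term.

Multiply the numerator's expansion by the denominator's geometric series.
[v^0] = 0;  [v^1] = -1;  [v^2] = -3;  [v^3] = -26/3;  [v^4] = -26;  [v^5] = -391/5.

-391*v^5/5 - 26*v^4 - 26*v^3/3 - 3*v^2 - v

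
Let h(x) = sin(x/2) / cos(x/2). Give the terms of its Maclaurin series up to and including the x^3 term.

x^3/24 + x/2

Divide the numerator series by the denominator series (power-series long division).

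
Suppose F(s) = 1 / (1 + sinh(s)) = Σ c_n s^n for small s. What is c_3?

-7/6

Write 1/(1+u) = 1 - u + u^2 - u^3 + ... and substitute the series for u.
[s^0] = 1;  [s^1] = -1;  [s^2] = 1;  [s^3] = -7/6.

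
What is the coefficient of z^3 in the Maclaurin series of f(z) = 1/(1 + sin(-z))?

Plug the Maclaurin series of the inner function into that of the outer and collect terms.
f(0) = 1
f′(0) = 1
f′′(0) = 2
f′′′(0) = 5
The Taylor polynomial is Σ f^(k)(0)/k! · z^k.

5/6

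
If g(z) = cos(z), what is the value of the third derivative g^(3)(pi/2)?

From the series, [(z - pi/2)^3] g = 1/6; multiply by 3! = 6 to get 1.

1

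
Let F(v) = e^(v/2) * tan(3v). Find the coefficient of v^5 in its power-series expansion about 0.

Expand each factor separately, then convolve coefficients.
F(0) = 0
F′(0) = 3
F′′(0) = 3
F′′′(0) = 225/4
F^(4)(0) = 219/2
F^(5)(0) = 64383/16
Then c_k = F^(k)(0)/k! gives each Taylor coefficient.

21461/640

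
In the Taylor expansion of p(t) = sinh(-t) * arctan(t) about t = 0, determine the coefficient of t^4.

Write out both Maclaurin series and multiply, keeping only the needed powers.
p(0) = 0
p′(0) = 0
p′′(0) = -2
p′′′(0) = 0
p^(4)(0) = 4

1/6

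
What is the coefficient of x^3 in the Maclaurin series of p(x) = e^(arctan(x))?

Substitute the inner expansion into the outer series and collect powers.
p(0) = 1
p′(0) = 1
p′′(0) = 1
p′′′(0) = -1
Then c_k = p^(k)(0)/k! gives each Taylor coefficient.

-1/6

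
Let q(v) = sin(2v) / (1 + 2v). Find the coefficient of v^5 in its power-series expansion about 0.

Take the Cauchy product of the two expansions.
[v^0] = 0;  [v^1] = 2;  [v^2] = -4;  [v^3] = 20/3;  [v^4] = -40/3;  [v^5] = 404/15.
So c_5 = q^(5)(0)/5! = 404/15.

404/15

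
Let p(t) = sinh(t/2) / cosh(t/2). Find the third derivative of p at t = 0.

Write the quotient as an unknown series and match coefficients against numerator = denominator · series.
From the series, [t^3] p = -1/24; multiply by 3! = 6 to get -1/4.

-1/4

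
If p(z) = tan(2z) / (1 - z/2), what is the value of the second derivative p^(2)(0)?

2

Expand each factor separately, then convolve coefficients.
The coefficient of z^2 in the expansion is 1, so p′′(0) = 2! * (1) = 2.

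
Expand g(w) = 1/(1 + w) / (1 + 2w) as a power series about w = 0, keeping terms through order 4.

Multiply the two series term by term and collect like powers.
g(0) = 1
g′(0) = -3
g′′(0) = 14
g′′′(0) = -90
g^(4)(0) = 744

31*w^4 - 15*w^3 + 7*w^2 - 3*w + 1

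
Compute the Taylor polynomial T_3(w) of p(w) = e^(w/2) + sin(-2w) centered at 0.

Expand each term separately and add.
[w^0] = 1;  [w^1] = -3/2;  [w^2] = 1/8;  [w^3] = 65/48.

65*w^3/48 + w^2/8 - 3*w/2 + 1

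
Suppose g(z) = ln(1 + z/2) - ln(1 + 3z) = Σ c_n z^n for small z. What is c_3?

-215/24

Expand each term separately and add.
g(0) = 0
g′(0) = -5/2
g′′(0) = 35/4
g′′′(0) = -215/4
The Taylor polynomial is Σ g^(k)(0)/k! · z^k.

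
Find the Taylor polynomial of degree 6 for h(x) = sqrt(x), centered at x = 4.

Use the known series and substitute for the argument.

-21*(x - 4)^6/2097152 + 7*(x - 4)^5/131072 - 5*(x - 4)^4/16384 + (x - 4)^3/512 - (x - 4)^2/64 + (x - 4)/4 + 2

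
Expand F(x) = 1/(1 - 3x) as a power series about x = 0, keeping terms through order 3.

Compute the successive derivatives at the expansion point and divide by k!.
F(0) = 1
F′(0) = 3
F′′(0) = 18
F′′′(0) = 162
Dividing each by k! gives the coefficients c_0, ..., c_3.

27*x^3 + 9*x^2 + 3*x + 1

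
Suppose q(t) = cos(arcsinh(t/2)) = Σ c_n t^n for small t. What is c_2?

Substitute the inner expansion into the outer series and collect powers.
q(0) = 1
q′(0) = 0
q′′(0) = -1/4
The Taylor polynomial is Σ q^(k)(0)/k! · t^k.

-1/8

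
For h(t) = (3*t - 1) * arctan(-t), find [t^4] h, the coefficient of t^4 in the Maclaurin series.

Distribute the polynomial across the series and collect like powers.
[t^0] = 0;  [t^1] = 1;  [t^2] = -3;  [t^3] = -1/3;  [t^4] = 1.

1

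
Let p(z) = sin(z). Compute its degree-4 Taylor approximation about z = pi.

(z - pi)^3/6 - (z - pi)

[(z - pi)^0] = 0;  [(z - pi)^1] = -1;  [(z - pi)^2] = 0;  [(z - pi)^3] = 1/6;  [(z - pi)^4] = 0.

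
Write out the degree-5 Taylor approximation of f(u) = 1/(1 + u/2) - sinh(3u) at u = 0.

-329*u^5/160 + u^4/16 - 37*u^3/8 + u^2/4 - 7*u/2 + 1

Combine the two series term by term.
[u^0] = 1;  [u^1] = -7/2;  [u^2] = 1/4;  [u^3] = -37/8;  [u^4] = 1/16;  [u^5] = -329/160.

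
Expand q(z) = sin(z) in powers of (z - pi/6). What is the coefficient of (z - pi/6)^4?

1/48

Apply the Taylor formula c_k = f^(k)(a)/k!.
[(z - pi/6)^0] = 1/2;  [(z - pi/6)^1] = sqrt(3)/2;  [(z - pi/6)^2] = -1/4;  [(z - pi/6)^3] = -sqrt(3)/12;  [(z - pi/6)^4] = 1/48.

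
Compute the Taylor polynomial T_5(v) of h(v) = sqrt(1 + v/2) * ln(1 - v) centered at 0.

-7789*v^5/30720 - 125*v^4/384 - 41*v^3/96 - 3*v^2/4 - v

Multiply the two series term by term and collect like powers.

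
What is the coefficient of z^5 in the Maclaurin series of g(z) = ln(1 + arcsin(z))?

53/120

Let u equal the inner series; expand the outer function in u and truncate.
g(0) = 0
g′(0) = 1
g′′(0) = -1
g′′′(0) = 3
g^(4)(0) = -10
g^(5)(0) = 53
Dividing each by k! gives the coefficients c_0, ..., c_5.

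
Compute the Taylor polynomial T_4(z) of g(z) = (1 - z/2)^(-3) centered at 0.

15*z^4/16 + 5*z^3/4 + 3*z^2/2 + 3*z/2 + 1

g(0) = 1
g′(0) = 3/2
g′′(0) = 3
g′′′(0) = 15/2
g^(4)(0) = 45/2
The Taylor polynomial is Σ g^(k)(0)/k! · z^k.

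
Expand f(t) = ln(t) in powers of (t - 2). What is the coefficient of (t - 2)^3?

1/24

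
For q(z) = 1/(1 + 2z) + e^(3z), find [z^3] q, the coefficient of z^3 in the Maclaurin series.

Combine the two series term by term.
[z^0] = 2;  [z^1] = 1;  [z^2] = 17/2;  [z^3] = -7/2.

-7/2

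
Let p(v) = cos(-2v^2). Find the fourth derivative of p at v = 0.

The coefficient of v^4 in the expansion is -2, so p^(4)(0) = 4! * (-2) = -48.

-48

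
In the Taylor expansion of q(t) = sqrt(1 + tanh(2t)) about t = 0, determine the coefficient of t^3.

Let u equal the inner series; expand the outer function in u and truncate.
[t^0] = 1;  [t^1] = 1;  [t^2] = -1/2;  [t^3] = -5/6.

-5/6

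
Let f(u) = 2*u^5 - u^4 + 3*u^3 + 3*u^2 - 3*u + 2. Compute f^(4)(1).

216

From the series, [(u - 1)^4] f = 9; multiply by 4! = 24 to get 216.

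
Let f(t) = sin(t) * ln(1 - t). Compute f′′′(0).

Expand each factor separately, then convolve coefficients.
The coefficient of t^3 in the expansion is -1/2, so f′′′(0) = 3! * (-1/2) = -3.

-3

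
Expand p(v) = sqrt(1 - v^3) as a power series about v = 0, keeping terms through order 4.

1 - v^3/2

Differentiate repeatedly and evaluate at the center.
[v^0] = 1;  [v^1] = 0;  [v^2] = 0;  [v^3] = -1/2;  [v^4] = 0.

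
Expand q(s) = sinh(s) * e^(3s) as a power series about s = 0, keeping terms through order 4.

5*s^4 + 14*s^3/3 + 3*s^2 + s

Write out both Maclaurin series and multiply, keeping only the needed powers.
q(0) = 0
q′(0) = 1
q′′(0) = 6
q′′′(0) = 28
q^(4)(0) = 120
Dividing each by k! gives the coefficients c_0, ..., c_4.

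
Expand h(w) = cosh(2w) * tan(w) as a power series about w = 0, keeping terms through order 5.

22*w^5/15 + 7*w^3/3 + w

Multiply the two series term by term and collect like powers.
h(0) = 0
h′(0) = 1
h′′(0) = 0
h′′′(0) = 14
h^(4)(0) = 0
h^(5)(0) = 176
Dividing each by k! gives the coefficients c_0, ..., c_5.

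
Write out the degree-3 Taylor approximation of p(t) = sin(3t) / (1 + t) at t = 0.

-3*t^3/2 - 3*t^2 + 3*t

Expand each factor separately, then convolve coefficients.
p(0) = 0
p′(0) = 3
p′′(0) = -6
p′′′(0) = -9
Dividing each by k! gives the coefficients c_0, ..., c_3.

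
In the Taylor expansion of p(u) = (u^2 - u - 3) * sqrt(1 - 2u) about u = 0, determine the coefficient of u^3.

Multiply each power in the prefactor through the base expansion.
p(0) = -3
p′(0) = 2
p′′(0) = 7
p′′′(0) = 6
Dividing each by k! gives the coefficients c_0, ..., c_3.

1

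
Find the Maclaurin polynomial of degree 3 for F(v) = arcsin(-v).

-v^3/6 - v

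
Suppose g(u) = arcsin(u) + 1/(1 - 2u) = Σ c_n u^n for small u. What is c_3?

49/6

Combine the two series term by term.
g(0) = 1
g′(0) = 3
g′′(0) = 8
g′′′(0) = 49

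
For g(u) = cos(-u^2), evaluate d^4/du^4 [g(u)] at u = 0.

-12

From the series, [u^4] g = -1/2; multiply by 4! = 24 to get -12.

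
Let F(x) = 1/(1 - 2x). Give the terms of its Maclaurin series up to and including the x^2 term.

4*x^2 + 2*x + 1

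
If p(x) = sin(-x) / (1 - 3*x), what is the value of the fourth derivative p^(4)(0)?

Expand 1/(denominator) as a geometric series and multiply by the numerator's series.
From the series, [x^4] p = -53/2; multiply by 4! = 24 to get -636.

-636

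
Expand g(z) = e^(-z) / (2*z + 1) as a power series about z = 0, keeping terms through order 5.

Multiply the numerator's expansion by the denominator's geometric series.
g(0) = 1
g′(0) = -3
g′′(0) = 13
g′′′(0) = -79
g^(4)(0) = 633
g^(5)(0) = -6331

-6331*z^5/120 + 211*z^4/8 - 79*z^3/6 + 13*z^2/2 - 3*z + 1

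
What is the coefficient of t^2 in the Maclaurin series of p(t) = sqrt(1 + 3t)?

-9/8

p(0) = 1
p′(0) = 3/2
p′′(0) = -9/4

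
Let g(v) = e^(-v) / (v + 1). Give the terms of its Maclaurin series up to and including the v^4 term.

Multiply the numerator's expansion by the denominator's geometric series.
[v^0] = 1;  [v^1] = -2;  [v^2] = 5/2;  [v^3] = -8/3;  [v^4] = 65/24.

65*v^4/24 - 8*v^3/3 + 5*v^2/2 - 2*v + 1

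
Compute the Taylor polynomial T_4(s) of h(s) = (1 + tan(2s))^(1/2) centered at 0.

Substitute the inner expansion into the outer series and collect powers.
h(0) = 1
h′(0) = 1
h′′(0) = -1
h′′′(0) = 11
h^(4)(0) = -47

-47*s^4/24 + 11*s^3/6 - s^2/2 + s + 1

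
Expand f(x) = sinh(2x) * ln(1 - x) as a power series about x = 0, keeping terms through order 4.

-2*x^4 - x^3 - 2*x^2

Write out both Maclaurin series and multiply, keeping only the needed powers.
f(0) = 0
f′(0) = 0
f′′(0) = -4
f′′′(0) = -6
f^(4)(0) = -48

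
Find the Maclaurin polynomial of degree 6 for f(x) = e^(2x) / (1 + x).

Multiply the two series term by term and collect like powers.
f(0) = 1
f′(0) = 1
f′′(0) = 2
f′′′(0) = 2
f^(4)(0) = 8
f^(5)(0) = -8
f^(6)(0) = 112

7*x^6/45 - x^5/15 + x^4/3 + x^3/3 + x^2 + x + 1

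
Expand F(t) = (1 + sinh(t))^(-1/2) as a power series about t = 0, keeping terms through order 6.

6521*t^6/15360 - 1561*t^5/3840 + 51*t^4/128 - 19*t^3/48 + 3*t^2/8 - t/2 + 1

Compose series: expand the inner function first, then feed it into the outer expansion.
F(0) = 1
F′(0) = -1/2
F′′(0) = 3/4
F′′′(0) = -19/8
F^(4)(0) = 153/16
F^(5)(0) = -1561/32
F^(6)(0) = 19563/64
Dividing each by k! gives the coefficients c_0, ..., c_6.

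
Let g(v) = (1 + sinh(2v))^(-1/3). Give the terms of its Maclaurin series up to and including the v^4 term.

Let u equal the inner series; expand the outer function in u and truncate.
g(0) = 1
g′(0) = -2/3
g′′(0) = 16/9
g′′′(0) = -296/27
g^(4)(0) = 6784/81

848*v^4/243 - 148*v^3/81 + 8*v^2/9 - 2*v/3 + 1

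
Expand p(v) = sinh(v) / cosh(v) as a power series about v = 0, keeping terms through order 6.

2*v^5/15 - v^3/3 + v

Invert the denominator's series and multiply.
p(0) = 0
p′(0) = 1
p′′(0) = 0
p′′′(0) = -2
p^(4)(0) = 0
p^(5)(0) = 16
p^(6)(0) = 0
Dividing each by k! gives the coefficients c_0, ..., c_6.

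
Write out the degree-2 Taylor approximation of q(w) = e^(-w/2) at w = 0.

q(0) = 1
q′(0) = -1/2
q′′(0) = 1/4

w^2/8 - w/2 + 1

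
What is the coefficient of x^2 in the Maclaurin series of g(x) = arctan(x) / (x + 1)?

Use 1/(1 - r) = Σ r^k on the denominator, then take the Cauchy product.
g(0) = 0
g′(0) = 1
g′′(0) = -2

-1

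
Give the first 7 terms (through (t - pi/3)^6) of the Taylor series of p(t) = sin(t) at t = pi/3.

[(t - pi/3)^0] = sqrt(3)/2;  [(t - pi/3)^1] = 1/2;  [(t - pi/3)^2] = -sqrt(3)/4;  [(t - pi/3)^3] = -1/12;  [(t - pi/3)^4] = sqrt(3)/48;  [(t - pi/3)^5] = 1/240;  [(t - pi/3)^6] = -sqrt(3)/1440.

-sqrt(3)*(t - pi/3)^6/1440 + (t - pi/3)^5/240 + sqrt(3)*(t - pi/3)^4/48 - (t - pi/3)^3/12 - sqrt(3)*(t - pi/3)^2/4 + (t - pi/3)/2 + sqrt(3)/2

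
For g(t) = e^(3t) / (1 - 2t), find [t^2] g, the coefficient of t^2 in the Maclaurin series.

Multiply the two series term by term and collect like powers.
g(0) = 1
g′(0) = 5
g′′(0) = 29
So c_2 = g′′(0)/2! = 29/2.

29/2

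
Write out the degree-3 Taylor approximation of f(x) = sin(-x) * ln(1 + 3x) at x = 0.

9*x^3/2 - 3*x^2

Write out both Maclaurin series and multiply, keeping only the needed powers.
f(0) = 0
f′(0) = 0
f′′(0) = -6
f′′′(0) = 27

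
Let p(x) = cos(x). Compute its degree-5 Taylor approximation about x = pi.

-(x - pi)^4/24 + (x - pi)^2/2 - 1

[(x - pi)^0] = -1;  [(x - pi)^1] = 0;  [(x - pi)^2] = 1/2;  [(x - pi)^3] = 0;  [(x - pi)^4] = -1/24;  [(x - pi)^5] = 0.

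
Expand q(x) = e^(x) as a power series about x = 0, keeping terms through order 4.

Use the known series and substitute for the argument.
q(0) = 1
q′(0) = 1
q′′(0) = 1
q′′′(0) = 1
q^(4)(0) = 1
The Taylor polynomial is Σ q^(k)(0)/k! · x^k.

x^4/24 + x^3/6 + x^2/2 + x + 1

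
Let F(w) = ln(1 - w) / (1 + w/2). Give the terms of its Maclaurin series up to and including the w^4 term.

-w^4/12 - w^3/3 - w

Write out both Maclaurin series and multiply, keeping only the needed powers.
F(0) = 0
F′(0) = -1
F′′(0) = 0
F′′′(0) = -2
F^(4)(0) = -2
The Taylor polynomial is Σ F^(k)(0)/k! · w^k.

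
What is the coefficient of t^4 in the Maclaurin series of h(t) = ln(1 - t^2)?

-1/2

[t^0] = 0;  [t^1] = 0;  [t^2] = -1;  [t^3] = 0;  [t^4] = -1/2.
So c_4 = h^(4)(0)/4! = -1/2.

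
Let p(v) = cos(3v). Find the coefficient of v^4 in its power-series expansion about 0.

27/8

Use the known series and substitute for the argument.
p(0) = 1
p′(0) = 0
p′′(0) = -9
p′′′(0) = 0
p^(4)(0) = 81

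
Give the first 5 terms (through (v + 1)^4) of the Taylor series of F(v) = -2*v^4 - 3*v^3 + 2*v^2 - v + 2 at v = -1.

-2*(v + 1)^4 + 5*(v + 1)^3 - (v + 1)^2 - 6*(v + 1) + 6

F(-1) = 6
F′(-1) = -6
F′′(-1) = -2
F′′′(-1) = 30
F^(4)(-1) = -48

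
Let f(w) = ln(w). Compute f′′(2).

-1/4

The coefficient of (w - 2)^2 in the expansion is -1/8, so f′′(2) = 2! * (-1/8) = -1/4.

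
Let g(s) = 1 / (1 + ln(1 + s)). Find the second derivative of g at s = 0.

3

Expand as Σ (-1)^k u^k with u equal to the inner function's series.
The coefficient of s^2 in the expansion is 3/2, so g′′(0) = 2! * (3/2) = 3.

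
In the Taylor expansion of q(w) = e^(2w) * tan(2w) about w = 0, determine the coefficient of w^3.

20/3

Multiply the two series term by term and collect like powers.
q(0) = 0
q′(0) = 2
q′′(0) = 8
q′′′(0) = 40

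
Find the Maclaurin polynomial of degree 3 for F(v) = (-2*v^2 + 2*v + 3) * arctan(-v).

Distribute the polynomial across the series and collect like powers.
[v^0] = 0;  [v^1] = -3;  [v^2] = -2;  [v^3] = 3.

3*v^3 - 2*v^2 - 3*v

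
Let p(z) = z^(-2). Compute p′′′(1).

-24

Differentiate repeatedly and evaluate at the center.
The coefficient of (z - 1)^3 in the expansion is -4, so p′′′(1) = 3! * (-4) = -24.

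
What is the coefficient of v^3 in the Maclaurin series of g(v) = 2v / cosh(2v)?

-4

Invert the denominator's series and multiply.
[v^0] = 0;  [v^1] = 2;  [v^2] = 0;  [v^3] = -4.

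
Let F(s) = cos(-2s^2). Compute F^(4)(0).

-48

The coefficient of s^4 in the expansion is -2, so F^(4)(0) = 4! * (-2) = -48.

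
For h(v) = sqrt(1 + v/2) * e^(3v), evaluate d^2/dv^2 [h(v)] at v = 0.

167/16

Take the Cauchy product of the two expansions.
The coefficient of v^2 in the expansion is 167/32, so h′′(0) = 2! * (167/32) = 167/16.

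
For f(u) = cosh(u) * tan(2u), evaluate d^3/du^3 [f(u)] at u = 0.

Expand each factor separately, then convolve coefficients.
The coefficient of u^3 in the expansion is 11/3, so f′′′(0) = 3! * (11/3) = 22.

22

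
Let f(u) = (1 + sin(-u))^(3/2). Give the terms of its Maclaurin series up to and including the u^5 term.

-41*u^5/1280 - 13*u^4/128 + 5*u^3/16 + 3*u^2/8 - 3*u/2 + 1

Compose series: expand the inner function first, then feed it into the outer expansion.
[u^0] = 1;  [u^1] = -3/2;  [u^2] = 3/8;  [u^3] = 5/16;  [u^4] = -13/128;  [u^5] = -41/1280.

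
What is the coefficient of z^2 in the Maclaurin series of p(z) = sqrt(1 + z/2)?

-1/32

Use the known series and substitute for the argument.
p(0) = 1
p′(0) = 1/4
p′′(0) = -1/16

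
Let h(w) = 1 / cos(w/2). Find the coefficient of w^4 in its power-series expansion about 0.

Write the quotient as an unknown series and match coefficients against numerator = denominator · series.
h(0) = 1
h′(0) = 0
h′′(0) = 1/4
h′′′(0) = 0
h^(4)(0) = 5/16
So c_4 = h^(4)(0)/4! = 5/384.

5/384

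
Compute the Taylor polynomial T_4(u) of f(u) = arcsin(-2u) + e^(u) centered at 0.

u^4/24 - 7*u^3/6 + u^2/2 - u + 1

Combine the two series term by term.
[u^0] = 1;  [u^1] = -1;  [u^2] = 1/2;  [u^3] = -7/6;  [u^4] = 1/24.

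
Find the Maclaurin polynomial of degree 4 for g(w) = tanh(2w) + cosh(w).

w^4/24 - 8*w^3/3 + w^2/2 + 2*w + 1

Add the two expansions coefficient-wise.
g(0) = 1
g′(0) = 2
g′′(0) = 1
g′′′(0) = -16
g^(4)(0) = 1
The Taylor polynomial is Σ g^(k)(0)/k! · w^k.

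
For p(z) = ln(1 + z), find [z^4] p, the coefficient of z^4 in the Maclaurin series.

c_4 = p^(4)(0)/4! = -1/4.

-1/4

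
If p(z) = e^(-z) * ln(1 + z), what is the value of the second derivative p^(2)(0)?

-3

Expand each factor separately, then convolve coefficients.
From the series, [z^2] p = -3/2; multiply by 2! = 2 to get -3.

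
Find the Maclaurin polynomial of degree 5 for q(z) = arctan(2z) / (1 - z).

Write out both Maclaurin series and multiply, keeping only the needed powers.
q(0) = 0
q′(0) = 2
q′′(0) = 4
q′′′(0) = -4
q^(4)(0) = -16
q^(5)(0) = 688
Then c_k = q^(k)(0)/k! gives each Taylor coefficient.

86*z^5/15 - 2*z^4/3 - 2*z^3/3 + 2*z^2 + 2*z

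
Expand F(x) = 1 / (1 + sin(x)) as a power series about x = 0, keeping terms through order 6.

17*x^6/45 - 61*x^5/120 + 2*x^4/3 - 5*x^3/6 + x^2 - x + 1

Expand as Σ (-1)^k u^k with u equal to the inner function's series.
[x^0] = 1;  [x^1] = -1;  [x^2] = 1;  [x^3] = -5/6;  [x^4] = 2/3;  [x^5] = -61/120;  [x^6] = 17/45.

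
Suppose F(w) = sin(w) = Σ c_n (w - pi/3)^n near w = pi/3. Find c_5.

1/240

F(pi/3) = sqrt(3)/2
F′(pi/3) = 1/2
F′′(pi/3) = -sqrt(3)/2
F′′′(pi/3) = -1/2
F^(4)(pi/3) = sqrt(3)/2
F^(5)(pi/3) = 1/2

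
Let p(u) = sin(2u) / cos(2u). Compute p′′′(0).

Divide the numerator series by the denominator series (power-series long division).
The coefficient of u^3 in the expansion is 8/3, so p′′′(0) = 3! * (8/3) = 16.

16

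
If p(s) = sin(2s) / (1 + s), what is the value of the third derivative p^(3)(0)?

Take the Cauchy product of the two expansions.
From the series, [s^3] p = 2/3; multiply by 3! = 6 to get 4.

4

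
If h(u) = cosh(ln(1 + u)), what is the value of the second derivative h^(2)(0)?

Compose series: expand the inner function first, then feed it into the outer expansion.
From the series, [u^2] h = 1/2; multiply by 2! = 2 to get 1.

1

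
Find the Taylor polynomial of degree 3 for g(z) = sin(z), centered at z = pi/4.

Apply the Taylor formula c_k = f^(k)(a)/k!.

-sqrt(2)*(z - pi/4)^3/12 - sqrt(2)*(z - pi/4)^2/4 + sqrt(2)*(z - pi/4)/2 + sqrt(2)/2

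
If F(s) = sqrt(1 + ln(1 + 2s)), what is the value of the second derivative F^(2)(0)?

Substitute the inner expansion into the outer series and collect powers.
The coefficient of s^2 in the expansion is -3/2, so F′′(0) = 2! * (-3/2) = -3.

-3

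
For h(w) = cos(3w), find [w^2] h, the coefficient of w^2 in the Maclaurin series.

h(0) = 1
h′(0) = 0
h′′(0) = -9
Then c_k = h^(k)(0)/k! gives each Taylor coefficient.

-9/2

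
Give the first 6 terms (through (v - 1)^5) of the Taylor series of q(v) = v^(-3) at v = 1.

[(v - 1)^0] = 1;  [(v - 1)^1] = -3;  [(v - 1)^2] = 6;  [(v - 1)^3] = -10;  [(v - 1)^4] = 15;  [(v - 1)^5] = -21.

-21*(v - 1)^5 + 15*(v - 1)^4 - 10*(v - 1)^3 + 6*(v - 1)^2 - 3*(v - 1) + 1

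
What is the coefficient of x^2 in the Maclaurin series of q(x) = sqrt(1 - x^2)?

-1/2

Compute the successive derivatives at the expansion point and divide by k!.
q(0) = 1
q′(0) = 0
q′′(0) = -1
Then c_k = q^(k)(0)/k! gives each Taylor coefficient.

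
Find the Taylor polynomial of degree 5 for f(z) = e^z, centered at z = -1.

Differentiate repeatedly and evaluate at the center.
[(z + 1)^0] = e^(-1);  [(z + 1)^1] = e^(-1);  [(z + 1)^2] = e^(-1)/2;  [(z + 1)^3] = e^(-1)/6;  [(z + 1)^4] = e^(-1)/24;  [(z + 1)^5] = e^(-1)/120.

(z + 1)^5*e^(-1)/120 + (z + 1)^4*e^(-1)/24 + (z + 1)^3*e^(-1)/6 + (z + 1)^2*e^(-1)/2 + (z + 1)*e^(-1) + e^(-1)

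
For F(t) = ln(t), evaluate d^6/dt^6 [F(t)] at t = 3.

Differentiate repeatedly and evaluate at the center.
The coefficient of (t - 3)^6 in the expansion is -1/4374, so F^(6)(3) = 6! * (-1/4374) = -40/243.

-40/243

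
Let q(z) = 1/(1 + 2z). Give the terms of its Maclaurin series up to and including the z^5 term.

Use the known series and substitute for the argument.
[z^0] = 1;  [z^1] = -2;  [z^2] = 4;  [z^3] = -8;  [z^4] = 16;  [z^5] = -32.

-32*z^5 + 16*z^4 - 8*z^3 + 4*z^2 - 2*z + 1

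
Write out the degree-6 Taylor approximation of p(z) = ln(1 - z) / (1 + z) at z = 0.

Take the Cauchy product of the two expansions.
[z^0] = 0;  [z^1] = -1;  [z^2] = 1/2;  [z^3] = -5/6;  [z^4] = 7/12;  [z^5] = -47/60;  [z^6] = 37/60.

37*z^6/60 - 47*z^5/60 + 7*z^4/12 - 5*z^3/6 + z^2/2 - z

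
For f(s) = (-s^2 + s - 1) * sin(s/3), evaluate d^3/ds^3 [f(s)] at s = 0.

Shift and add copies of the series according to the polynomial's terms.
The coefficient of s^3 in the expansion is -53/162, so f′′′(0) = 3! * (-53/162) = -53/27.

-53/27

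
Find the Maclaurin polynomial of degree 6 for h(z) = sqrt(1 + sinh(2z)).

Plug the Maclaurin series of the inner function into that of the outer and collect terms.
h(0) = 1
h′(0) = 1
h′′(0) = -1
h′′′(0) = 7
h^(4)(0) = -31
h^(5)(0) = 241
h^(6)(0) = -2401

-2401*z^6/720 + 241*z^5/120 - 31*z^4/24 + 7*z^3/6 - z^2/2 + z + 1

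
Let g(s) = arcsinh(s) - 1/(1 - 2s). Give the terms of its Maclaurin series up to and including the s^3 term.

Expand each term separately and add.
[s^0] = -1;  [s^1] = -1;  [s^2] = -4;  [s^3] = -49/6.

-49*s^3/6 - 4*s^2 - s - 1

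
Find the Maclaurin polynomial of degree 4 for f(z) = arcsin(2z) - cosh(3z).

-27*z^4/8 + 4*z^3/3 - 9*z^2/2 + 2*z - 1

Expand each term separately and add.
f(0) = -1
f′(0) = 2
f′′(0) = -9
f′′′(0) = 8
f^(4)(0) = -81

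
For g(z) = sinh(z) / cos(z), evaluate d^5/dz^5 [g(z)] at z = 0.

Write the quotient as an unknown series and match coefficients against numerator = denominator · series.
The coefficient of z^5 in the expansion is 3/10, so g^(5)(0) = 5! * (3/10) = 36.

36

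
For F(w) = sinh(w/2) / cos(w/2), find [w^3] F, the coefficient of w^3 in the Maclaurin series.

1/12

Invert the denominator's series and multiply.
F(0) = 0
F′(0) = 1/2
F′′(0) = 0
F′′′(0) = 1/2
Dividing each by k! gives the coefficients c_0, ..., c_3.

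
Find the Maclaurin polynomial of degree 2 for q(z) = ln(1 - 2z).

-2*z^2 - 2*z

Apply the Taylor formula c_k = f^(k)(a)/k!.
q(0) = 0
q′(0) = -2
q′′(0) = -4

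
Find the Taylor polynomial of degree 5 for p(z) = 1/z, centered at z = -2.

-(z + 2)^5/64 - (z + 2)^4/32 - (z + 2)^3/16 - (z + 2)^2/8 - (z + 2)/4 - 1/2

Differentiate repeatedly and evaluate at the center.
p(-2) = -1/2
p′(-2) = -1/4
p′′(-2) = -1/4
p′′′(-2) = -3/8
p^(4)(-2) = -3/4
p^(5)(-2) = -15/8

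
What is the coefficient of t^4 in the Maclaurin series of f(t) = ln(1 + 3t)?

-81/4

f(0) = 0
f′(0) = 3
f′′(0) = -9
f′′′(0) = 54
f^(4)(0) = -486
So c_4 = f^(4)(0)/4! = -81/4.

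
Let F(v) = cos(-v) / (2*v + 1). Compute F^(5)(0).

Multiply the numerator's expansion by the denominator's geometric series.
The coefficient of v^5 in the expansion is -337/12, so F^(5)(0) = 5! * (-337/12) = -3370.

-3370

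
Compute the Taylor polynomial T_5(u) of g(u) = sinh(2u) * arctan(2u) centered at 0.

Expand each factor separately, then convolve coefficients.

-8*u^4/3 + 4*u^2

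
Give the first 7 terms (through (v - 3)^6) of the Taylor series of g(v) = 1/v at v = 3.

(v - 3)^6/2187 - (v - 3)^5/729 + (v - 3)^4/243 - (v - 3)^3/81 + (v - 3)^2/27 - (v - 3)/9 + 1/3

Differentiate repeatedly and evaluate at the center.
g(3) = 1/3
g′(3) = -1/9
g′′(3) = 2/27
g′′′(3) = -2/27
g^(4)(3) = 8/81
g^(5)(3) = -40/243
g^(6)(3) = 80/243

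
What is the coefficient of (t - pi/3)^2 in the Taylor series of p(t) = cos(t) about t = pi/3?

-1/4

Compute the successive derivatives at the expansion point and divide by k!.
[(t - pi/3)^0] = 1/2;  [(t - pi/3)^1] = -sqrt(3)/2;  [(t - pi/3)^2] = -1/4.
So c_2 = p′′(pi/3)/2! = -1/4.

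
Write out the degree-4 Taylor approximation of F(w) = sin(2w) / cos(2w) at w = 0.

8*w^3/3 + 2*w

Write the quotient as an unknown series and match coefficients against numerator = denominator · series.
F(0) = 0
F′(0) = 2
F′′(0) = 0
F′′′(0) = 16
F^(4)(0) = 0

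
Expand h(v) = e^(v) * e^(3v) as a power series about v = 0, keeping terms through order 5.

Write out both Maclaurin series and multiply, keeping only the needed powers.
h(0) = 1
h′(0) = 4
h′′(0) = 16
h′′′(0) = 64
h^(4)(0) = 256
h^(5)(0) = 1024
Dividing each by k! gives the coefficients c_0, ..., c_5.

128*v^5/15 + 32*v^4/3 + 32*v^3/3 + 8*v^2 + 4*v + 1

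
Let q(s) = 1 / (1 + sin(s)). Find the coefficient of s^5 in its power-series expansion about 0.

-61/120

Expand as Σ (-1)^k u^k with u equal to the inner function's series.
q(0) = 1
q′(0) = -1
q′′(0) = 2
q′′′(0) = -5
q^(4)(0) = 16
q^(5)(0) = -61
The Taylor polynomial is Σ q^(k)(0)/k! · s^k.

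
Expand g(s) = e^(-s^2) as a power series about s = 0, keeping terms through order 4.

s^4/2 - s^2 + 1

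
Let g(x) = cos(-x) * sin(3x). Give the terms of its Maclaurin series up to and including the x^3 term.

Write out both Maclaurin series and multiply, keeping only the needed powers.
g(0) = 0
g′(0) = 3
g′′(0) = 0
g′′′(0) = -36
The Taylor polynomial is Σ g^(k)(0)/k! · x^k.

-6*x^3 + 3*x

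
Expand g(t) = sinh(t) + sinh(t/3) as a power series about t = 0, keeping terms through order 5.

61*t^5/7290 + 14*t^3/81 + 4*t/3

Add the two expansions coefficient-wise.
g(0) = 0
g′(0) = 4/3
g′′(0) = 0
g′′′(0) = 28/27
g^(4)(0) = 0
g^(5)(0) = 244/243
The Taylor polynomial is Σ g^(k)(0)/k! · t^k.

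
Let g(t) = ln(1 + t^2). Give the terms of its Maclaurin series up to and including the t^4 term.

-t^4/2 + t^2

Apply the Taylor formula c_k = f^(k)(a)/k!.
g(0) = 0
g′(0) = 0
g′′(0) = 2
g′′′(0) = 0
g^(4)(0) = -12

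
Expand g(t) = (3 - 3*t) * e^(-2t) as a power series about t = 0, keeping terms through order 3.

-10*t^3 + 12*t^2 - 9*t + 3

Shift and add copies of the series according to the polynomial's terms.
g(0) = 3
g′(0) = -9
g′′(0) = 24
g′′′(0) = -60
The Taylor polynomial is Σ g^(k)(0)/k! · t^k.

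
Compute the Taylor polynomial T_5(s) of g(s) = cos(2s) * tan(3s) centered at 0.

82*s^5/5 + 3*s^3 + 3*s

Take the Cauchy product of the two expansions.
g(0) = 0
g′(0) = 3
g′′(0) = 0
g′′′(0) = 18
g^(4)(0) = 0
g^(5)(0) = 1968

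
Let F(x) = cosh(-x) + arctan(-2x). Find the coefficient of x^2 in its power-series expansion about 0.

1/2

Expand each term separately and add.
F(0) = 1
F′(0) = -2
F′′(0) = 1
So c_2 = F′′(0)/2! = 1/2.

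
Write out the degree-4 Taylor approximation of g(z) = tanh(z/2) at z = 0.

g(0) = 0
g′(0) = 1/2
g′′(0) = 0
g′′′(0) = -1/4
g^(4)(0) = 0

-z^3/24 + z/2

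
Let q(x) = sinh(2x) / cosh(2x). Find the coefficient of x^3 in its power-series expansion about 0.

-8/3

Invert the denominator's series and multiply.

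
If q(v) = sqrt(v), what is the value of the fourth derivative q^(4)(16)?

The coefficient of (v - 16)^4 in the expansion is -5/2097152, so q^(4)(16) = 4! * (-5/2097152) = -15/262144.

-15/262144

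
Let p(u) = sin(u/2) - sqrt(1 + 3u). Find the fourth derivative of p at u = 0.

1215/16

Expand each term separately and add.
The coefficient of u^4 in the expansion is 405/128, so p^(4)(0) = 4! * (405/128) = 1215/16.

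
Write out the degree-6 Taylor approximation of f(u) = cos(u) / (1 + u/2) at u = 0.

Write out both Maclaurin series and multiply, keeping only the needed powers.

-19*u^6/2880 + u^5/96 - u^4/48 + u^3/8 - u^2/4 - u/2 + 1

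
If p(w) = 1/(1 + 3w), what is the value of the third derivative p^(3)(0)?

-162

Apply the Taylor formula c_k = f^(k)(a)/k!.
From the series, [w^3] p = -27; multiply by 3! = 6 to get -162.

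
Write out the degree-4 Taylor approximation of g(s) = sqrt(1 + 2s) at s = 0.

-5*s^4/8 + s^3/2 - s^2/2 + s + 1

Apply the Taylor formula c_k = f^(k)(a)/k!.
g(0) = 1
g′(0) = 1
g′′(0) = -1
g′′′(0) = 3
g^(4)(0) = -15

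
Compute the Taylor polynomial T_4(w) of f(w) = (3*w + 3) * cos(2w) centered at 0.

2*w^4 - 6*w^3 - 6*w^2 + 3*w + 3

Distribute the polynomial across the series and collect like powers.
f(0) = 3
f′(0) = 3
f′′(0) = -12
f′′′(0) = -36
f^(4)(0) = 48
Then c_k = f^(k)(0)/k! gives each Taylor coefficient.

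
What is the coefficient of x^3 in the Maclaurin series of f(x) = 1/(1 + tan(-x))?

4/3

Let u equal the inner series; expand the outer function in u and truncate.
f(0) = 1
f′(0) = 1
f′′(0) = 2
f′′′(0) = 8
So c_3 = f′′′(0)/3! = 4/3.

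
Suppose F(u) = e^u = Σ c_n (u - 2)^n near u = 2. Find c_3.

Differentiate repeatedly and evaluate at the center.
F(2) = e^(2)
F′(2) = e^(2)
F′′(2) = e^(2)
F′′′(2) = e^(2)

e^(2)/6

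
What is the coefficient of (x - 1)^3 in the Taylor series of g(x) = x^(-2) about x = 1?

-4

g(1) = 1
g′(1) = -2
g′′(1) = 6
g′′′(1) = -24
Dividing each by k! gives the coefficients c_0, ..., c_3.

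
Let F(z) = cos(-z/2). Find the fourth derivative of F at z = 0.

1/16

Compute the successive derivatives at the expansion point and divide by k!.
The coefficient of z^4 in the expansion is 1/384, so F^(4)(0) = 4! * (1/384) = 1/16.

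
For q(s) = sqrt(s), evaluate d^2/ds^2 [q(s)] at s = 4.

From the series, [(s - 4)^2] q = -1/64; multiply by 2! = 2 to get -1/32.

-1/32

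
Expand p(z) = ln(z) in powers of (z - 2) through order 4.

[(z - 2)^0] = ln(2);  [(z - 2)^1] = 1/2;  [(z - 2)^2] = -1/8;  [(z - 2)^3] = 1/24;  [(z - 2)^4] = -1/64.

-(z - 2)^4/64 + (z - 2)^3/24 - (z - 2)^2/8 + (z - 2)/2 + ln(2)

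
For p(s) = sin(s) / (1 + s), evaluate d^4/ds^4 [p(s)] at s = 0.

-20

Multiply the two series term by term and collect like powers.
From the series, [s^4] p = -5/6; multiply by 4! = 24 to get -20.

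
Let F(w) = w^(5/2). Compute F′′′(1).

15/8

Differentiate repeatedly and evaluate at the center.
The coefficient of (w - 1)^3 in the expansion is 5/16, so F′′′(1) = 3! * (5/16) = 15/8.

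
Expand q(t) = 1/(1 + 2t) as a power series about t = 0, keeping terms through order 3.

[t^0] = 1;  [t^1] = -2;  [t^2] = 4;  [t^3] = -8.

-8*t^3 + 4*t^2 - 2*t + 1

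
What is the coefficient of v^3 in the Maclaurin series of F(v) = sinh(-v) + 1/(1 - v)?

Add the two expansions coefficient-wise.
F(0) = 1
F′(0) = 0
F′′(0) = 2
F′′′(0) = 5
So c_3 = F′′′(0)/3! = 5/6.

5/6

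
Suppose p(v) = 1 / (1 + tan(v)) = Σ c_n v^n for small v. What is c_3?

-4/3

Write 1/(1+u) = 1 - u + u^2 - u^3 + ... and substitute the series for u.
p(0) = 1
p′(0) = -1
p′′(0) = 2
p′′′(0) = -8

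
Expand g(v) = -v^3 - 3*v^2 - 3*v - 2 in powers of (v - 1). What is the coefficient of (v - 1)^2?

-6

g(1) = -9
g′(1) = -12
g′′(1) = -12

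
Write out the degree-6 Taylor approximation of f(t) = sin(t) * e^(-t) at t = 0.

t^6/90 - t^5/30 + t^3/3 - t^2 + t

Write out both Maclaurin series and multiply, keeping only the needed powers.
f(0) = 0
f′(0) = 1
f′′(0) = -2
f′′′(0) = 2
f^(4)(0) = 0
f^(5)(0) = -4
f^(6)(0) = 8
Dividing each by k! gives the coefficients c_0, ..., c_6.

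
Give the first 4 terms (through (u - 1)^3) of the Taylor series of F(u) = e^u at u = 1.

e*(u - 1)^3/6 + e*(u - 1)^2/2 + e*(u - 1) + e

[(u - 1)^0] = e;  [(u - 1)^1] = e;  [(u - 1)^2] = e/2;  [(u - 1)^3] = e/6.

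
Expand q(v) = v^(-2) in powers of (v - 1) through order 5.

-6*(v - 1)^5 + 5*(v - 1)^4 - 4*(v - 1)^3 + 3*(v - 1)^2 - 2*(v - 1) + 1

Apply the Taylor formula c_k = f^(k)(a)/k!.
q(1) = 1
q′(1) = -2
q′′(1) = 6
q′′′(1) = -24
q^(4)(1) = 120
q^(5)(1) = -720
Dividing each by k! gives the coefficients c_0, ..., c_5.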